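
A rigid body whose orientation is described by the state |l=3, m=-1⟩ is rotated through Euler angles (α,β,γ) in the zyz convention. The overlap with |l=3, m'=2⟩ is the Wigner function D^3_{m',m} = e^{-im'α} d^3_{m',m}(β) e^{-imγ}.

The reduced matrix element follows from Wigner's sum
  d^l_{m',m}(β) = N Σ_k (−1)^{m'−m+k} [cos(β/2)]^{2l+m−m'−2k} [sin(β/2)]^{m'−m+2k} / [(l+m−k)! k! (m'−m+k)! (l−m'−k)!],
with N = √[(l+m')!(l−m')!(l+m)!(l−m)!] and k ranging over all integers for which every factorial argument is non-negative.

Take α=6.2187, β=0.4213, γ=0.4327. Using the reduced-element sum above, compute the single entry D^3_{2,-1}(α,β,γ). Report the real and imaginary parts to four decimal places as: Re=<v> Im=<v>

Re=-0.0447 Im=-0.0281

D^3_{2,-1}(6.2187,0.4213,0.4327) = e^{-i·2·6.2187}·d^3_{2,-1}(0.4213)·e^{-i·-1·0.4327}. Compute d first:
Half-angle: c=0.977895, s=0.209096. N=√(120·1·2·24)=75.894664
k∈{0,1} keeps every argument non-negative
  k=0: (−1)^3·75.8947/(12)·0.9779^3·0.2091^3 = -0.054068
  k=1: (−1)^4·75.8947/(24)·0.9779^1·0.2091^5 = +0.001236
d^3_{2,-1}(0.4213) = -0.054068 +0.001236 = -0.052832
D = (+0.991695+0.128613i)·(-0.052832)·(+0.907837+0.419323i) = -0.044715-0.028138i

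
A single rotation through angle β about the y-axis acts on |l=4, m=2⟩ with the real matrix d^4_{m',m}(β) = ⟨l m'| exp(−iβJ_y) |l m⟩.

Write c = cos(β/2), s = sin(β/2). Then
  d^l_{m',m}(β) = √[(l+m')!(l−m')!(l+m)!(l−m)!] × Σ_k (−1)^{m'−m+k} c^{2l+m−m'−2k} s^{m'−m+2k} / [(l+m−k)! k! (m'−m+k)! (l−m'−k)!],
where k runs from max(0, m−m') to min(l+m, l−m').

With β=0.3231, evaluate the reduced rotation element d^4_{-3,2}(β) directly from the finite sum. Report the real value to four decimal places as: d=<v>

d^4_{-3,2}(β=0.3231) via Wigner's sum:
c=cos(0.3231/2)=0.986979, s=sin(0.3231/2)=0.160848; N=√[1·5040·720·2]=2693.993318
k: max(0,(2)−(-3))=5 … min(4+(2),4−(-3))=6
  k=5: (−1)^0·2693.9933/(240)·0.9870^3·0.1608^5 = +0.001162
  k=6: (−1)^1·2693.9933/(720)·0.9870^1·0.1608^7 = -0.000010
d^4_{-3,2}(0.3231) = +0.001162 -0.000010 = +0.001152

d=0.0012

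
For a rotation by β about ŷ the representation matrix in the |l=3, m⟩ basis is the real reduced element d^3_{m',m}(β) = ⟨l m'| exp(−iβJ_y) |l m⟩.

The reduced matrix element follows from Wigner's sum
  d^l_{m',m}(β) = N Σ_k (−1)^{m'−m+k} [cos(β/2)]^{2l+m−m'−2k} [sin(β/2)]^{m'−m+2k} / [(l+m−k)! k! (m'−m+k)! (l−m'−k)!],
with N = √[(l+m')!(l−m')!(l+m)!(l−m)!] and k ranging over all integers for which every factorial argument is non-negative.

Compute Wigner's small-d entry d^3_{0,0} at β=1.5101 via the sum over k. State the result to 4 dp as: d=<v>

d=-0.0904

d^3_{0,0}(β=1.5101) via Wigner's sum:
Half-angle: c=0.728237, s=0.685325. N=√(6·6·6·6)=36.000000
k: max(0,(0)−(0))=0 … min(3+(0),3−(0))=3
  k=0: (−1)^0·36.0000/(36)·0.7282^6·0.6853^0 = +0.149155
  k=1: (−1)^1·36.0000/(4)·0.7282^4·0.6853^2 = -1.188851
  k=2: (−1)^2·36.0000/(4)·0.7282^2·0.6853^4 = +1.052870
  k=3: (−1)^3·36.0000/(36)·0.7282^0·0.6853^6 = -0.103605
d^3_{0,0}(1.5101) = +0.149155 -1.188851 +1.052870 -0.103605 = -0.090431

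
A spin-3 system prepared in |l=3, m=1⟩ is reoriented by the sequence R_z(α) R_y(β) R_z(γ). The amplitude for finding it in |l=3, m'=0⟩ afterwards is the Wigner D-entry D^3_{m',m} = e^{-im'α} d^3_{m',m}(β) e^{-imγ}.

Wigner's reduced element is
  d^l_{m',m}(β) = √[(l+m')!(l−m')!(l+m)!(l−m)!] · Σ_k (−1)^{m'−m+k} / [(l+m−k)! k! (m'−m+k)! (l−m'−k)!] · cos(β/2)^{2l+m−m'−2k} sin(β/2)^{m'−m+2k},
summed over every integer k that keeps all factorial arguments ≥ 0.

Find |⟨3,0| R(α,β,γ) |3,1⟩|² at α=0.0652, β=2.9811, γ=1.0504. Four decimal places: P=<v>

D^3_{0,1}(0.0652,2.9811,1.0504) = e^{-i·0·0.0652}·d^3_{0,1}(2.9811)·e^{-i·1·1.0504}. Compute d first:
c=cos(2.9811/2)=0.080160, s=sin(2.9811/2)=0.996782; N=√[6·6·24·2]=41.569219
The bounds max(0,m−m')=1 and min(l+m,l−m')=3 give 3 terms
  k=1: (−1)^0·41.5692/(12)·0.0802^5·0.9968^1 = +0.000011
  k=2: (−1)^1·41.5692/(4)·0.0802^3·0.9968^3 = -0.005301
  k=3: (−1)^2·41.5692/(12)·0.0802^1·0.9968^5 = +0.273244
d^3_{0,1}(2.9811) = +0.000011 -0.005301 +0.273244 = +0.267954
|D^3_{0,1}|² = |d^3_{0,1}(β)|² = (+0.267954)² = 0.071799 (the z-rotation phases have unit modulus)

P=0.0718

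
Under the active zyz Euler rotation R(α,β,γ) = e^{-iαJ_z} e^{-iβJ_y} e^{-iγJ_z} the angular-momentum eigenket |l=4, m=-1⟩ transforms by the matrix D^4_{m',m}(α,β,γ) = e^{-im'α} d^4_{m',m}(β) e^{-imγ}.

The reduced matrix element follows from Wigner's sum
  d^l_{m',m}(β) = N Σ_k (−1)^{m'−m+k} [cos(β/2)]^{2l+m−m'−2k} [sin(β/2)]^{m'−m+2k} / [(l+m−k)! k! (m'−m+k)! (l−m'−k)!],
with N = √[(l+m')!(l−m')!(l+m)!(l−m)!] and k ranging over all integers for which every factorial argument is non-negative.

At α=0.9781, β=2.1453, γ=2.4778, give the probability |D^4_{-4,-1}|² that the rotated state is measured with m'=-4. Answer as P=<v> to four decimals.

First d^4_{-4,-1}(β=2.1453), then the phase factors e^{-i(-4)α} and e^{-i(-1)γ}:
c=cos(2.1453/2)=0.477798, s=sin(2.1453/2)=0.878470; N=√[1·40320·6·120]=5387.986637
k∈{3} keeps every argument non-negative
  k=3: (−1)^0·5387.9866/(720)·0.4778^5·0.8785^3 = +0.126327
d^4_{-4,-1}(2.1453) = +0.126327
|D^4_{-4,-1}|² = |d^4_{-4,-1}(β)|² = (+0.126327)² = 0.015958 (the z-rotation phases have unit modulus)

P=0.0160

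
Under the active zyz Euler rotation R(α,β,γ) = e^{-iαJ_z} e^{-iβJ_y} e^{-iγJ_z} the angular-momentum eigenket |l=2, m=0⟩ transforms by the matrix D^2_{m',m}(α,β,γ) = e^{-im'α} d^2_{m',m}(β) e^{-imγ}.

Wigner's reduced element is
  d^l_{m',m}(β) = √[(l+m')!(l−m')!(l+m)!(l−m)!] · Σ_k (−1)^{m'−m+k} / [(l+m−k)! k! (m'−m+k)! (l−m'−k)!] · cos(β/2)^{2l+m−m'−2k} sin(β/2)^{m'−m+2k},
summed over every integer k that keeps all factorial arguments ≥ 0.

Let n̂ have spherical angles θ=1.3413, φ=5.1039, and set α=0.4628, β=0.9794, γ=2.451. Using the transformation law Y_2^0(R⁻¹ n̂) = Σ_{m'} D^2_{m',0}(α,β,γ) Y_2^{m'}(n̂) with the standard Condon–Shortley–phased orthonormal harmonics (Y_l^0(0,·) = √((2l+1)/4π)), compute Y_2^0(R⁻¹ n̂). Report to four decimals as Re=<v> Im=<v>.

Need the full column D^2_{m',0} for m'=−2..2 at α=0.4628, β=0.9794, γ=2.451.
cos(β/2)=0.882474, sin(β/2)=0.470361
d^2_{-2,0}: single k=2 term ⇒ +0.422029;  D = +0.253789+0.337194i
d^2_{-1,0}: k∈[1..2] ⇒ +0.791795 -0.224943 = +0.566852;  D = +0.507223+0.253074i
d^2_{0,0}: k∈[0..2] ⇒ +0.606468 -0.689171 +0.048947 = -0.033756;  D = -0.033756+0.000000i
d^2_{1,0}: k∈[0..1] ⇒ -0.791795 +0.224943 = -0.566852;  D = -0.507223+0.253074i
d^2_{2,0}: single k=0 term ⇒ +0.422029;  D = +0.253789-0.337194i
Y_2^{m'}(θ=1.3413,φ=5.1039) and Σ D·Y over m':
  (+0.2538+0.3372i)·(-0.2596+0.2584i)  (+0.5072+0.2531i)·(+0.0653+0.1582i)  (-0.0338+0.0000i)·(-0.2664+0.0000i)  (-0.5072+0.2531i)·(-0.0653+0.1582i)  (+0.2538-0.3372i)·(-0.2596-0.2584i)
Y_2^0(R⁻¹ n̂) = -0.310854+0.000000i

Re=-0.3109 Im=0.0000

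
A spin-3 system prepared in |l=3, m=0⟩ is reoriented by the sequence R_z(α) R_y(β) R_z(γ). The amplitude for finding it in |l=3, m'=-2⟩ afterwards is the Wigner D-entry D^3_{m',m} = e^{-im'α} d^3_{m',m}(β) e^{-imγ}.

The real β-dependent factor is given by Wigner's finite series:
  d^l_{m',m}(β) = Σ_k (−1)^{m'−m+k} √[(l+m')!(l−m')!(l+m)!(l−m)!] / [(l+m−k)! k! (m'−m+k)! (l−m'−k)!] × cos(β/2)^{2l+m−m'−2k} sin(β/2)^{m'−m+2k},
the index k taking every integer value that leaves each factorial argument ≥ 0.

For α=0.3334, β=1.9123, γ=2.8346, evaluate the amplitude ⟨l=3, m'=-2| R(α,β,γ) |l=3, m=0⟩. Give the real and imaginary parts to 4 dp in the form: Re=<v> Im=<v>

First d^3_{-2,0}(β=1.9123), then the phase factors e^{-i(-2)α} and e^{-i(0)γ}:
With c≡cos(β/2)=0.576670 and s≡sin(β/2)=0.816977, N=[1·120·6·6]^{1/2}=65.726707
Admissible k: 2..3 (factorial args all ≥0)
  k=2: (−1)^0·65.7267/(12)·0.5767^4·0.8170^2 = +0.404286
  k=3: (−1)^1·65.7267/(12)·0.5767^2·0.8170^4 = -0.811437
d^3_{-2,0}(1.9123) = +0.404286 -0.811437 = -0.407151
Phases: e^{-i·(-2)·0.3334}=+0.785805+0.618475i, e^{-i·(0)·2.8346}=+1.000000+0.000000i ⇒ D=-0.319941-0.251813i

Re=-0.3199 Im=-0.2518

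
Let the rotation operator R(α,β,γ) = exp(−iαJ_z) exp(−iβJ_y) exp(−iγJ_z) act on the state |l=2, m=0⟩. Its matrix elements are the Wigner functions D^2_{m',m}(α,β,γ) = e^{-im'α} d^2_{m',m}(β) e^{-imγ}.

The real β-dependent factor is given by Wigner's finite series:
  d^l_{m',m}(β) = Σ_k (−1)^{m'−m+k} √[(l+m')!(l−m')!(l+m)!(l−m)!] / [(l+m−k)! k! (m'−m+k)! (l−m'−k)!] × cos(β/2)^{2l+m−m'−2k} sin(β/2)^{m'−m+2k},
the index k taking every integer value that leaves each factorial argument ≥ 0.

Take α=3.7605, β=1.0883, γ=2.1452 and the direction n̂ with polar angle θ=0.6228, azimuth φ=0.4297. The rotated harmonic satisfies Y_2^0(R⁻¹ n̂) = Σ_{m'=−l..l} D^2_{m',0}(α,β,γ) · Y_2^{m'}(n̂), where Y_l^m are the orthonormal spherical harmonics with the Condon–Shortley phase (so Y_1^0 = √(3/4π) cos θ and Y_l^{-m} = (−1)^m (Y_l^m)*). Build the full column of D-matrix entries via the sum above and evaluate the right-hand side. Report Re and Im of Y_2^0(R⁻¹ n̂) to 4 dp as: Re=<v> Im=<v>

Re=-0.2992 Im=0.0000

Need the full column D^2_{m',0} for m'=−2..2 at α=3.7605, β=1.0883, γ=2.1452.
cos(β/2)=0.855568, sin(β/2)=0.517691
d^2_{-2,0}: single k=2 term ⇒ +0.480536;  D = +0.157069+0.454141i
d^2_{-1,0}: k∈[1..2] ⇒ +0.794162 -0.290765 = +0.503398;  D = -0.410024-0.292044i
d^2_{0,0}: k∈[0..2] ⇒ +0.535818 -0.784711 +0.071826 = -0.177067;  D = -0.177067+0.000000i
d^2_{1,0}: k∈[0..1] ⇒ -0.794162 +0.290765 = -0.503398;  D = +0.410024-0.292044i
d^2_{2,0}: single k=0 term ⇒ +0.480536;  D = +0.157069-0.454141i
Y_2^{m'}(θ=0.6228,φ=0.4297) and Σ D·Y over m':
  (+0.1571+0.4541i)·(+0.0858-0.0996i)  (-0.4100-0.2920i)·(+0.3328-0.1525i)  (-0.1771+0.0000i)·(+0.3088+0.0000i)  (+0.4100-0.2920i)·(-0.3328-0.1525i)  (+0.1571-0.4541i)·(+0.0858+0.0996i)
Y_2^0(R⁻¹ n̂) = -0.299248+0.000000i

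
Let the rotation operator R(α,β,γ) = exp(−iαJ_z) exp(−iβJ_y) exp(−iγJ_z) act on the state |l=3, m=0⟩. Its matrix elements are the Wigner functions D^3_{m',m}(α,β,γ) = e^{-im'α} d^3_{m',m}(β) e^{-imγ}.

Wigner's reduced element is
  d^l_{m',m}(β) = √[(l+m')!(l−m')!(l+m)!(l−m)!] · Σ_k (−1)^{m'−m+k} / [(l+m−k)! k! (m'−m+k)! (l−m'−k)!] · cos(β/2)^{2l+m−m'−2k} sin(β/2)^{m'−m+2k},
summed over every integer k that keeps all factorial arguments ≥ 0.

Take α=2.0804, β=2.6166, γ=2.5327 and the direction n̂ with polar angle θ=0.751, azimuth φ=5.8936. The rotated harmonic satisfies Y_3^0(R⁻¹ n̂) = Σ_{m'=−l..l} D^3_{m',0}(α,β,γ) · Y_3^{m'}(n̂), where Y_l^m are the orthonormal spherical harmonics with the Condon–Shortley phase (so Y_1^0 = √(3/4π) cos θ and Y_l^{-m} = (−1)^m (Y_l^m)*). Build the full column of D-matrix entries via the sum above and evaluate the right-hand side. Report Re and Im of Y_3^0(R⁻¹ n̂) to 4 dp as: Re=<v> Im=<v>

Need the full column D^3_{m',0} for m'=−3..3 at α=2.0804, β=2.6166, γ=2.5327.
cos(β/2)=0.259492, sin(β/2)=0.965745
d^3_{-3,0}: single k=3 term ⇒ +0.070384;  D = +0.070322-0.002954i
d^3_{-2,0}: k∈[2..3] ⇒ +0.023162 -0.320819 = -0.297656;  D = +0.155984+0.253512i
d^3_{-1,0}: k∈[1..3] ⇒ +0.003936 -0.163558 +0.755140 = +0.595518;  D = -0.290513+0.519851i
d^3_{0,0}: k∈[0..3] ⇒ +0.000305 -0.038060 +0.527159 -0.811289 = -0.321884;  D = -0.321884+0.000000i
d^3_{1,0}: k∈[0..2] ⇒ -0.003936 +0.163558 -0.755140 = -0.595518;  D = +0.290513+0.519851i
d^3_{2,0}: k∈[0..1] ⇒ +0.023162 -0.320819 = -0.297656;  D = +0.155984-0.253512i
d^3_{3,0}: single k=0 term ⇒ -0.070384;  D = -0.070322-0.002954i
Y_3^{m'}(θ=0.751,φ=5.8936) and Σ D·Y over m':
  (+0.0703-0.0030i)·(+0.0519+0.1220i)  (+0.1560+0.2535i)·(+0.2475+0.2444i)  (-0.2905+0.5199i)·(+0.3411+0.1400i)  (-0.3219+0.0000i)·(-0.0895+0.0000i)  (+0.2905+0.5199i)·(-0.3411+0.1400i)  (+0.1560-0.2535i)·(+0.2475-0.2444i)  (-0.0703-0.0030i)·(-0.0519+0.1220i)
Y_3^0(R⁻¹ n̂) = -0.353650+0.000000i

Re=-0.3537 Im=0.0000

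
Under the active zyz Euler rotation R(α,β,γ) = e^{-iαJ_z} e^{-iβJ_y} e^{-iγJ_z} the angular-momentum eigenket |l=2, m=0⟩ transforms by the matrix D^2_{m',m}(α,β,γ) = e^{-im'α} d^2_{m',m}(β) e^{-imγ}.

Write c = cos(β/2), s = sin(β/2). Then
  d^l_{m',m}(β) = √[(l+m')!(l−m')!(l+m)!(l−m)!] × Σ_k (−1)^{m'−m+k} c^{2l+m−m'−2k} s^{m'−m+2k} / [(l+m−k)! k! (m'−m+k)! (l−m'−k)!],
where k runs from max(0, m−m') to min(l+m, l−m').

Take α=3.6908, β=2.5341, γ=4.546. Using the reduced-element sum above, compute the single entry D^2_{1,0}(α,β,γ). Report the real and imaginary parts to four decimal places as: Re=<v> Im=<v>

Re=-0.4896 Im=0.2996

D^2_{1,0}(3.6908,2.5341,4.546) = e^{-i·1·3.6908}·d^2_{1,0}(2.5341)·e^{-i·0·4.546}. Compute d first:
c=cos(2.5341/2)=0.299097, s=sin(2.5341/2)=0.954223; N=√[6·1·2·2]=4.898979
The bounds max(0,m−m')=0 and min(l+m,l−m')=1 give 2 terms
  k=0: (−1)^1·4.8990/(2)·0.2991^3·0.9542^1 = -0.062541
  k=1: (−1)^2·4.8990/(2)·0.2991^1·0.9542^3 = +0.636557
d^2_{1,0}(2.5341) = -0.062541 +0.636557 = +0.574016
D = (-0.852939+0.522011i)·(+0.574016)·(+1.000000+0.000000i) = -0.489600+0.299643i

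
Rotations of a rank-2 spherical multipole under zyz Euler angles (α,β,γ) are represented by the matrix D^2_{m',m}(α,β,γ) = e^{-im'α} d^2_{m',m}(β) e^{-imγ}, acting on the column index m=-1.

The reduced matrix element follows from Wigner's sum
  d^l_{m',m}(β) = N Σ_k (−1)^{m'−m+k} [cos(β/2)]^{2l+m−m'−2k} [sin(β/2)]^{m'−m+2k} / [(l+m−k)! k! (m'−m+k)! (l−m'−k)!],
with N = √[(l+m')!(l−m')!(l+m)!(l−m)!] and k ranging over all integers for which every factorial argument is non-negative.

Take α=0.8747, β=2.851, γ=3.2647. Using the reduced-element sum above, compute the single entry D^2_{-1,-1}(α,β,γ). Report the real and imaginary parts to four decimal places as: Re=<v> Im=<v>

First d^2_{-1,-1}(β=2.851), then the phase factors e^{-i(-1)α} and e^{-i(-1)γ}:
With c≡cos(β/2)=0.144786 and s≡sin(β/2)=0.989463, N=[1·6·1·6]^{1/2}=6.000000
k∈{0,1} keeps every argument non-negative
  k=0: (−1)^0·6.0000/(6)·0.1448^4·0.9895^0 = +0.000439
  k=1: (−1)^1·6.0000/(2)·0.1448^2·0.9895^2 = -0.061570
d^2_{-1,-1}(2.851) = +0.000439 -0.061570 = -0.061131
Attach z-rotation phases: D = e^{-i(-1)(0.8747)}·(-0.061131)·e^{-i(-1)(3.2647)} = +0.033142+0.051367i

Re=0.0331 Im=0.0514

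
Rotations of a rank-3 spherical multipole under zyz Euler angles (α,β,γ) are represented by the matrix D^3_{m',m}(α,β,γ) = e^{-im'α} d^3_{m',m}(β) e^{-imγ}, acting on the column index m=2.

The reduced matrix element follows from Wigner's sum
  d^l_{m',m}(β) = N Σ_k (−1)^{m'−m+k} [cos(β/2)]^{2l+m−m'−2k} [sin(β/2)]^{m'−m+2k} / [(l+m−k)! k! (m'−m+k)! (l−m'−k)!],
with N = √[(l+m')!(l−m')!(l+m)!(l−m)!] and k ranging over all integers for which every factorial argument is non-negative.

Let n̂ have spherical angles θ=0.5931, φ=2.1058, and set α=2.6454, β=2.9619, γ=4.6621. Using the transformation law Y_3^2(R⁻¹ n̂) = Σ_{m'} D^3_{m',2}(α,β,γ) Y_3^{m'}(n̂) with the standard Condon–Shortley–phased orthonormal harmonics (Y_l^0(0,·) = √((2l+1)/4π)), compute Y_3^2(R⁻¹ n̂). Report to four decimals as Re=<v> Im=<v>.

Need the full column D^3_{m',2} for m'=−3..3 at α=2.6454, β=2.9619, γ=4.6621.
cos(β/2)=0.089725, sin(β/2)=0.995967
d^3_{-3,2}: single k=5 term ⇒ +0.215385;  D = +0.039153-0.211796i
d^3_{-2,2}: k∈[4..5] ⇒ +0.039608 -0.976042 = -0.936434;  D = +0.588087-0.728741i
d^3_{-1,2}: k∈[3..4] ⇒ +0.004513 -0.278061 = -0.273547;  D = -0.252418+0.105418i
d^3_{0,2}: k∈[2..3] ⇒ +0.000352 -0.043388 = -0.043036;  D = +0.042819+0.004321i
d^3_{1,2}: k∈[1..2] ⇒ +0.000018 -0.004513 = -0.004495;  D = -0.003718-0.002526i
d^3_{2,2}: k∈[0..1] ⇒ +0.000001 -0.000321 = -0.000321;  D = +0.000148+0.000285i
d^3_{3,2}: single k=0 term ⇒ -0.000014;  D = +0.000000-0.000014i
Y_3^{m'}(θ=0.5931,φ=2.1058) and Σ D·Y over m':
  (+0.0392-0.2118i)·(+0.0728-0.0025i)  (+0.5881-0.7287i)·(-0.1271+0.2322i)  (-0.2524+0.1054i)·(-0.2245-0.3788i)  (+0.0428+0.0043i)·(+0.1355+0.0000i)  (-0.0037-0.0025i)·(+0.2245-0.3788i)  (+0.0001+0.0003i)·(-0.1271-0.2322i)  (+0.0000-0.0000i)·(-0.0728-0.0025i)
Y_3^2(R⁻¹ n̂) = +0.197483+0.287004i

Re=0.1975 Im=0.2870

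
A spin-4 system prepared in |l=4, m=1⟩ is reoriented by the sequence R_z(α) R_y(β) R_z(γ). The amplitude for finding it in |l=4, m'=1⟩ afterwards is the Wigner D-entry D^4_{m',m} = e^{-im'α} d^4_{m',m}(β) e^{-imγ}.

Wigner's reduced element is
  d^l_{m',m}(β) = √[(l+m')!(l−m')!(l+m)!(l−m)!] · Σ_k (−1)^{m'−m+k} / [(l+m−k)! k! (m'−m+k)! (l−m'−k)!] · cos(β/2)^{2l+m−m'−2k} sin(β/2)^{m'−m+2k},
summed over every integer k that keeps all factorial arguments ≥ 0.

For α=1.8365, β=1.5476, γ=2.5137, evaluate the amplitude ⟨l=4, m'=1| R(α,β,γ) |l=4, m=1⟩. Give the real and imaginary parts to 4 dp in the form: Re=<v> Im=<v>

Split into d^4_{1,1}(β=1.5476) × two z-phases.
Half-angle: c=0.715260, s=0.698858. N=√(120·6·120·6)=720.000000
The bounds max(0,m−m')=0 and min(l+m,l−m')=3 give 4 terms
  k=0: (−1)^0·720.0000/(720)·0.7153^8·0.6989^0 = +0.068503
  k=1: (−1)^1·720.0000/(48)·0.7153^6·0.6989^2 = -0.980966
  k=2: (−1)^2·720.0000/(24)·0.7153^4·0.6989^4 = +1.872983
  k=3: (−1)^3·720.0000/(72)·0.7153^2·0.6989^6 = -0.596023
d^4_{1,1}(1.5476) = +0.068503 -0.980966 +1.872983 -0.596023 = +0.364498
D = (-0.262588-0.964908i)·(+0.364498)·(-0.809267-0.587441i) = -0.129150+0.340851i

Re=-0.1291 Im=0.3409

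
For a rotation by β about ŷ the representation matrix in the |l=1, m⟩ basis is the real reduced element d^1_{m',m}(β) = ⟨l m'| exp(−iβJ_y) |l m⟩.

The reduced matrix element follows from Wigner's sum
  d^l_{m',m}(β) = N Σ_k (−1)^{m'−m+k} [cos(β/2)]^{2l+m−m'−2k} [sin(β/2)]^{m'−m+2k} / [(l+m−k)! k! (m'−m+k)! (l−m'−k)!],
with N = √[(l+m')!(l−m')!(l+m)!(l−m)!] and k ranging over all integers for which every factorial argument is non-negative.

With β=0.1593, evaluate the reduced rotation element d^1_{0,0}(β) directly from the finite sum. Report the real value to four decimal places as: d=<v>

d^1_{0,0}(β=0.1593) via Wigner's sum:
c=cos(0.1593/2)=0.996830, s=sin(0.1593/2)=0.079566; N=√[1·1·1·1]=1.000000
k∈{0,1} keeps every argument non-negative
  k=0: (−1)^0·1.0000/(1)·0.9968^2·0.0796^0 = +0.993669
  k=1: (−1)^1·1.0000/(1)·0.9968^0·0.0796^2 = -0.006331
d^1_{0,0}(0.1593) = +0.993669 -0.006331 = +0.987339

d=0.9873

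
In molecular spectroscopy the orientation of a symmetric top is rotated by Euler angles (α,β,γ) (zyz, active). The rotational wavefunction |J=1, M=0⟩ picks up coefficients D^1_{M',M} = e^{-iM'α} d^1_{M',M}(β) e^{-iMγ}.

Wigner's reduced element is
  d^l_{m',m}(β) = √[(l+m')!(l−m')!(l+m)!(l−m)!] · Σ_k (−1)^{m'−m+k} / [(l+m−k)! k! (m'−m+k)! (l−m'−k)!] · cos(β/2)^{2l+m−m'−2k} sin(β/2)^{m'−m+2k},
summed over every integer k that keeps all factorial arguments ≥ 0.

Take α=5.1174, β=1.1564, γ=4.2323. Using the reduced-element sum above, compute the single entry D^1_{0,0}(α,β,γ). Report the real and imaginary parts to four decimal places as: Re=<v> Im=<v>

Re=0.4026 Im=0.0000

First d^1_{0,0}(β=1.1564), then the phase factors e^{-i(0)α} and e^{-i(0)γ}:
Half-angle: c=0.837448, s=0.546517. N=√(1·1·1·1)=1.000000
k: max(0,(0)−(0))=0 … min(1+(0),1−(0))=1
  k=0: (−1)^0·1.0000/(1)·0.8374^2·0.5465^0 = +0.701319
  k=1: (−1)^1·1.0000/(1)·0.8374^0·0.5465^2 = -0.298681
d^1_{0,0}(1.1564) = +0.701319 -0.298681 = +0.402637
Phases: e^{-i·(0)·5.1174}=+1.000000+0.000000i, e^{-i·(0)·4.2323}=+1.000000+0.000000i ⇒ D=+0.402637+0.000000i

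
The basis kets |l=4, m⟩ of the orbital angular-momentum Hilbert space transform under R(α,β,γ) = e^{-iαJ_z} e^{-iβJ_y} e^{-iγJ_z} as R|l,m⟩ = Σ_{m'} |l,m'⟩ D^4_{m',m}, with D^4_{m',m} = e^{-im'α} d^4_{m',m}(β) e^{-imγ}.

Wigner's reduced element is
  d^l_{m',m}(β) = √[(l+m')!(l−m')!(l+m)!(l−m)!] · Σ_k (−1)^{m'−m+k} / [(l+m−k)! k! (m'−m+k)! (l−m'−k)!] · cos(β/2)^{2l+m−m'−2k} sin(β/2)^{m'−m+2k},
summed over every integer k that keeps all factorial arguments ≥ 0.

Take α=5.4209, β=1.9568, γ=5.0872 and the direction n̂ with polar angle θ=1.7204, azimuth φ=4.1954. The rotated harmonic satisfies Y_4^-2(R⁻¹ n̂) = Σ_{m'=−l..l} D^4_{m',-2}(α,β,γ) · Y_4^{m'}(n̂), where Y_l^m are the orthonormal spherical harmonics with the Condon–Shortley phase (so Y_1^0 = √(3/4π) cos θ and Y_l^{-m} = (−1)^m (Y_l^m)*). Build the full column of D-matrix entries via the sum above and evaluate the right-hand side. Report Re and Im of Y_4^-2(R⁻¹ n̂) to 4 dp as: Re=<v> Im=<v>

Need the full column D^4_{m',-2} for m'=−4..4 at α=5.4209, β=1.9568, γ=5.0872.
cos(β/2)=0.558351, sin(β/2)=0.829605
d^4_{-4,-2}: single k=2 term ⇒ +0.110348;  D = +0.099740+0.047208i
d^4_{-3,-2}: k∈[1..2] ⇒ +0.052515 -0.347804 = -0.295289;  D = -0.077748-0.284870i
d^4_{-2,-2}: k∈[0..2] ⇒ +0.009446 -0.250245 +0.690566 = +0.449766;  D = -0.252414+0.372259i
d^4_{-1,-2}: k∈[0..2] ⇒ -0.059547 +0.657288 -0.967371 = -0.369630;  D = +0.367286-0.041556i
d^4_{0,-2}: k∈[0..2] ⇒ +0.197836 -1.164672 +0.964192 = -0.002643;  D = +0.001935+0.001801i
d^4_{1,-2}: k∈[0..2] ⇒ -0.438192 +1.451056 -0.640683 = +0.372182;  D = +0.015296-0.371867i
d^4_{2,-2}: k∈[0..2] ⇒ +0.690566 -1.219618 +0.224373 = -0.304679;  D = -0.239305+0.188580i
d^4_{3,-2}: k∈[0..1] ⇒ -0.767827 +0.565029 = -0.202798;  D = -0.198959-0.039273i
d^4_{4,-2}: single k=0 term ⇒ +0.537801;  D = +0.264242+0.468408i
Y_4^{m'}(θ=1.7204,φ=4.1954) and Σ D·Y over m':
  (+0.0997+0.0472i)·(-0.2018+0.3719i)  (-0.0777-0.2849i)·(-0.1803+0.0036i)  (-0.2524+0.3723i)·(+0.1413+0.2374i)  (+0.3673-0.0416i)·(-0.0980+0.1724i)  (+0.0019+0.0018i)·(+0.2487+0.0000i)  (+0.0153-0.3719i)·(+0.0980+0.1724i)  (-0.2393+0.1886i)·(+0.1413-0.2374i)  (-0.1990-0.0393i)·(+0.1803+0.0036i)  (+0.2642+0.4684i)·(-0.2018-0.3719i)
Y_4^-2(R⁻¹ n̂) = -0.013322-0.011771i

Re=-0.0133 Im=-0.0118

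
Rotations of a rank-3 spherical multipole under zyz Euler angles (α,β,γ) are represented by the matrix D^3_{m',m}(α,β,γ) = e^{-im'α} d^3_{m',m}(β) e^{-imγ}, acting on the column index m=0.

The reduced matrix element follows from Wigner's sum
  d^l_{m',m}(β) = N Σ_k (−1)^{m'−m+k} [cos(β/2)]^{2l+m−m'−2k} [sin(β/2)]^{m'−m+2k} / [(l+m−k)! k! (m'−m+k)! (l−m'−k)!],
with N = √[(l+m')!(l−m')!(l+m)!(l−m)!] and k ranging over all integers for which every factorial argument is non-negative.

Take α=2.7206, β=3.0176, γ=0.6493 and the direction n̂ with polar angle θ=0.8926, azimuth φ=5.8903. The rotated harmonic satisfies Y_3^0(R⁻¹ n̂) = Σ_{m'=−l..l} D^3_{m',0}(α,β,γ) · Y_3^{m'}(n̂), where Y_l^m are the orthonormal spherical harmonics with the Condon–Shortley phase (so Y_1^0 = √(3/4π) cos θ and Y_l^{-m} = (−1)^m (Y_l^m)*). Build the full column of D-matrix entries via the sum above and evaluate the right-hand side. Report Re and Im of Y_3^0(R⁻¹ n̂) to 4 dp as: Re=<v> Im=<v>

Need the full column D^3_{m',0} for m'=−3..3 at α=2.7206, β=3.0176, γ=0.6493.
cos(β/2)=0.061957, sin(β/2)=0.998079
d^3_{-3,0}: single k=3 term ⇒ +0.001057;  D = -0.000320+0.001008i
d^3_{-2,0}: k∈[2..3] ⇒ +0.000080 -0.020864 = -0.020784;  D = -0.013841+0.015504i
d^3_{-1,0}: k∈[1..3] ⇒ +0.000003 -0.002457 +0.212570 = +0.210116;  D = -0.191770+0.085867i
d^3_{0,0}: k∈[0..3] ⇒ +0.000000 -0.000132 +0.034283 -0.988528 = -0.954377;  D = -0.954377+0.000000i
d^3_{1,0}: k∈[0..2] ⇒ -0.000003 +0.002457 -0.212570 = -0.210116;  D = +0.191770+0.085867i
d^3_{2,0}: k∈[0..1] ⇒ +0.000080 -0.020864 = -0.020784;  D = -0.013841-0.015504i
d^3_{3,0}: single k=0 term ⇒ -0.001057;  D = +0.000320+0.001008i
Y_3^{m'}(θ=0.8926,φ=5.8903) and Σ D·Y over m':
  (-0.0003+0.0010i)·(+0.0753+0.1821i)  (-0.0138+0.0155i)·(+0.2748+0.2750i)  (-0.1918+0.0859i)·(+0.2251+0.0933i)  (-0.9544+0.0000i)·(-0.2416+0.0000i)  (+0.1918+0.0859i)·(-0.2251+0.0933i)  (-0.0138-0.0155i)·(+0.2748-0.2750i)  (+0.0003+0.0010i)·(-0.0753+0.1821i)
Y_3^0(R⁻¹ n̂) = +0.111684-0.000000i

Re=0.1117 Im=0.0000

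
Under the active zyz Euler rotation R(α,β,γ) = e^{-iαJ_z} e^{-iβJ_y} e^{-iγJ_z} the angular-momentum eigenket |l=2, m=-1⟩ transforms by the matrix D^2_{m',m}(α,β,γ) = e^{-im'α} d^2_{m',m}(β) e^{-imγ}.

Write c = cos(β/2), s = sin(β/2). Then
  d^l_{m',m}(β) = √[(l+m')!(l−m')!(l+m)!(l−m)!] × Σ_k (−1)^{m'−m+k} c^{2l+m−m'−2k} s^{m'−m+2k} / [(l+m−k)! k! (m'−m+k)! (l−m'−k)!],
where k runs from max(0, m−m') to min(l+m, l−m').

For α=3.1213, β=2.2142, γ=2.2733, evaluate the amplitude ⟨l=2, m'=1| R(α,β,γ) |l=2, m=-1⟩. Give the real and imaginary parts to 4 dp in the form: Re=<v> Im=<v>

Split into d^2_{1,-1}(β=2.2142) × two z-phases.
With c≡cos(β/2)=0.447257 and s≡sin(β/2)=0.894405, N=[6·1·1·6]^{1/2}=6.000000
k: max(0,(-1)−(1))=0 … min(2+(-1),2−(1))=1
  k=0: (−1)^2·6.0000/(2)·0.4473^2·0.8944^2 = +0.480070
  k=1: (−1)^3·6.0000/(6)·0.4473^0·0.8944^4 = -0.639938
d^2_{1,-1}(2.2142) = +0.480070 -0.639938 = -0.159867
Phases: e^{-i·(1)·3.1213}=-0.999794-0.020291i, e^{-i·(-1)·2.2733}=-0.646131+0.763227i ⇒ D=-0.105750+0.119894i

Re=-0.1057 Im=0.1199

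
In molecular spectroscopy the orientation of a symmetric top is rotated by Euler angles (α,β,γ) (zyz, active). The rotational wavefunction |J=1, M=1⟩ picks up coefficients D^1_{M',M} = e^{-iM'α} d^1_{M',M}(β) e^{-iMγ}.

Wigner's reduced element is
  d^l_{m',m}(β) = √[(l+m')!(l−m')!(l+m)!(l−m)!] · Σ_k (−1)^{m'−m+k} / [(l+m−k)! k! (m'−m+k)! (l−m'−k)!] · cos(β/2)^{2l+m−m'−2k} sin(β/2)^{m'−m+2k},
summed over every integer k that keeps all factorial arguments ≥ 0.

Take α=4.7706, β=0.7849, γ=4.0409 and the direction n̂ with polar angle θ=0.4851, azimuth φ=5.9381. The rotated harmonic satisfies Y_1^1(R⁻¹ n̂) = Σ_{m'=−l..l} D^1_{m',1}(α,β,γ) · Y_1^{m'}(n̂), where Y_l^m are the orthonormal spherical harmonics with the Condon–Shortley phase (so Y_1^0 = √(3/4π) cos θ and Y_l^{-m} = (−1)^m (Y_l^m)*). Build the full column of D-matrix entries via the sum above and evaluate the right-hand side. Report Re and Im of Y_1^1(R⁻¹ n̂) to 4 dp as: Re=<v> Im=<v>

Re=0.0094 Im=0.2263

Need the full column D^1_{m',1} for m'=−1..1 at α=4.7706, β=0.7849, γ=4.0409.
cos(β/2)=0.923975, sin(β/2)=0.382453
d^1_{-1,1}: single k=2 term ⇒ +0.146271;  D = +0.109026+0.097511i
d^1_{0,1}: single k=1 term ⇒ +0.499751;  D = -0.310921+0.391253i
d^1_{1,1}: single k=0 term ⇒ +0.853729;  D = -0.698151-0.491365i
Y_1^{m'}(θ=0.4851,φ=5.9381) and Σ D·Y over m':
  (+0.1090+0.0975i)·(+0.1516+0.0545i)  (-0.3109+0.3913i)·(+0.4322+0.0000i)  (-0.6982-0.4914i)·(-0.1516+0.0545i)
Y_1^1(R⁻¹ n̂) = +0.009446+0.226283i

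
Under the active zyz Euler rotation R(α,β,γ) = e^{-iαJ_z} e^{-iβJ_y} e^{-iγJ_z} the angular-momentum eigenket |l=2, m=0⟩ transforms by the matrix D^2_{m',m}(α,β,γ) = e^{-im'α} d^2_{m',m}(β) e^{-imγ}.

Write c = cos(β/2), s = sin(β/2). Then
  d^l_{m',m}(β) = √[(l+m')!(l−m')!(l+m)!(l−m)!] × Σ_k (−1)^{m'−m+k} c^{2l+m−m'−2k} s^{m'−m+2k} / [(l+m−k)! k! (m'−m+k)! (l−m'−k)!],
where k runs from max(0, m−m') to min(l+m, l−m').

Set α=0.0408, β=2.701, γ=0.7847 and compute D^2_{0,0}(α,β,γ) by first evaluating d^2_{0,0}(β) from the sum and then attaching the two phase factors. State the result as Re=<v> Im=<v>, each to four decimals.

First d^2_{0,0}(β=2.701), then the phase factors e^{-i(0)α} and e^{-i(0)γ}:
With c≡cos(β/2)=0.218519 and s≡sin(β/2)=0.975833, N=[2·2·2·2]^{1/2}=4.000000
k: max(0,(0)−(0))=0 … min(2+(0),2−(0))=2
  k=0: (−1)^0·4.0000/(4)·0.2185^4·0.9758^0 = +0.002280
  k=1: (−1)^1·4.0000/(1)·0.2185^2·0.9758^2 = -0.181881
  k=2: (−1)^2·4.0000/(4)·0.2185^0·0.9758^4 = +0.906779
d^2_{0,0}(2.701) = +0.002280 -0.181881 +0.906779 = +0.727178
Phases: e^{-i·(0)·0.0408}=+1.000000+0.000000i, e^{-i·(0)·0.7847}=+1.000000+0.000000i ⇒ D=+0.727178+0.000000i

Re=0.7272 Im=0.0000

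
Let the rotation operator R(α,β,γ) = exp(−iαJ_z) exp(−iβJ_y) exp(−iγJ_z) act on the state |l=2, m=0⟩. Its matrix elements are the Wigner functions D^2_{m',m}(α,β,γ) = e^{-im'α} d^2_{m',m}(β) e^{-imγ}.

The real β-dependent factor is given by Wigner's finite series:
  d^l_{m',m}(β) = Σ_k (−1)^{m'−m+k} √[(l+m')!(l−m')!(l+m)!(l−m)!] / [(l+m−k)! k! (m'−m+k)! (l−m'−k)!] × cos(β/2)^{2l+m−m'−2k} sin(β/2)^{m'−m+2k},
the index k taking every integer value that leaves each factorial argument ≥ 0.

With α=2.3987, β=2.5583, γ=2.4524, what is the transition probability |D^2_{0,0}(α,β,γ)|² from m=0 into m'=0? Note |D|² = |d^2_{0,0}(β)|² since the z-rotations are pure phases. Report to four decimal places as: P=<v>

First d^2_{0,0}(β=2.5583), then the phase factors e^{-i(0)α} and e^{-i(0)γ}:
c=cos(2.5583/2)=0.287529, s=sin(2.5583/2)=0.957772; N=√[2·2·2·2]=4.000000
Admissible k: 0..2 (factorial args all ≥0)
  k=0: (−1)^0·4.0000/(4)·0.2875^4·0.9578^0 = +0.006835
  k=1: (−1)^1·4.0000/(1)·0.2875^2·0.9578^2 = -0.303353
  k=2: (−1)^2·4.0000/(4)·0.2875^0·0.9578^4 = +0.841489
d^2_{0,0}(2.5583) = +0.006835 -0.303353 +0.841489 = +0.544970
|D^2_{0,0}|² = |d^2_{0,0}(β)|² = (+0.544970)² = 0.296992 (the z-rotation phases have unit modulus)

P=0.2970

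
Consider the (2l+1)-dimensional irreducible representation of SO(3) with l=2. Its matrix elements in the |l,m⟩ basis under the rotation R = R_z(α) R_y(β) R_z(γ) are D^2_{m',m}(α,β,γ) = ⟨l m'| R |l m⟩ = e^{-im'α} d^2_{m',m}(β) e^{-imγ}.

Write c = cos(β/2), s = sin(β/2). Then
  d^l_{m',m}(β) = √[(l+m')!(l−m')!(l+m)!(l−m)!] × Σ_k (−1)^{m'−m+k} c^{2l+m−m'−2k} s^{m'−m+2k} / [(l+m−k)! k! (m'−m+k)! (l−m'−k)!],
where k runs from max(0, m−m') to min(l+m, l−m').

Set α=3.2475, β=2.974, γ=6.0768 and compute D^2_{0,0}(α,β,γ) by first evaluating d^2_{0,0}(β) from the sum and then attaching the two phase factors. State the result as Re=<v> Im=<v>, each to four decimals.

First d^2_{0,0}(β=2.974), then the phase factors e^{-i(0)α} and e^{-i(0)γ}:
c=cos(2.974/2)=0.083698, s=sin(2.974/2)=0.996491; N=√[2·2·2·2]=4.000000
Admissible k: 0..2 (factorial args all ≥0)
  k=0: (−1)^0·4.0000/(4)·0.0837^4·0.9965^0 = +0.000049
  k=1: (−1)^1·4.0000/(1)·0.0837^2·0.9965^2 = -0.027825
  k=2: (−1)^2·4.0000/(4)·0.0837^0·0.9965^4 = +0.986038
d^2_{0,0}(2.974) = +0.000049 -0.027825 +0.986038 = +0.958262
D = (+1.000000+0.000000i)·(+0.958262)·(+1.000000+0.000000i) = +0.958262+0.000000i

Re=0.9583 Im=0.0000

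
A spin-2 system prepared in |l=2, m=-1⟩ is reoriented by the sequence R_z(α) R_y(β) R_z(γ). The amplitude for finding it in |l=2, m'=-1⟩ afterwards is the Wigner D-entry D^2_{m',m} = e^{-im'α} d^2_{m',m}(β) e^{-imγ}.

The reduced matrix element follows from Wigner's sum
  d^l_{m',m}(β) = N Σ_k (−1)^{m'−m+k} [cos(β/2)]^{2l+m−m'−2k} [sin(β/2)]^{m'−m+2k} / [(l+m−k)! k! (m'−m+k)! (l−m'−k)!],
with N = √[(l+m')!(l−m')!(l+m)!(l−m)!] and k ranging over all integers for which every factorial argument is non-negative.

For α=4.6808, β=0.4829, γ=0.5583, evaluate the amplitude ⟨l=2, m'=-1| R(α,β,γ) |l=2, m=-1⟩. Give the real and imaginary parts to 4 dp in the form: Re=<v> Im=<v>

Re=0.3656 Im=-0.6286

First d^2_{-1,-1}(β=0.4829), then the phase factors e^{-i(-1)α} and e^{-i(-1)γ}:
Half-angle: c=0.970992, s=0.239111. N=√(1·6·1·6)=6.000000
Admissible k: 0..1 (factorial args all ≥0)
  k=0: (−1)^0·6.0000/(6)·0.9710^4·0.2391^0 = +0.888921
  k=1: (−1)^1·6.0000/(2)·0.9710^2·0.2391^2 = -0.161715
d^2_{-1,-1}(0.4829) = +0.888921 -0.161715 = +0.727206
Phases: e^{-i·(-1)·4.6808}=-0.031584-0.999501i, e^{-i·(-1)·0.5583}=+0.848157+0.529745i ⇒ D=+0.365561-0.628644i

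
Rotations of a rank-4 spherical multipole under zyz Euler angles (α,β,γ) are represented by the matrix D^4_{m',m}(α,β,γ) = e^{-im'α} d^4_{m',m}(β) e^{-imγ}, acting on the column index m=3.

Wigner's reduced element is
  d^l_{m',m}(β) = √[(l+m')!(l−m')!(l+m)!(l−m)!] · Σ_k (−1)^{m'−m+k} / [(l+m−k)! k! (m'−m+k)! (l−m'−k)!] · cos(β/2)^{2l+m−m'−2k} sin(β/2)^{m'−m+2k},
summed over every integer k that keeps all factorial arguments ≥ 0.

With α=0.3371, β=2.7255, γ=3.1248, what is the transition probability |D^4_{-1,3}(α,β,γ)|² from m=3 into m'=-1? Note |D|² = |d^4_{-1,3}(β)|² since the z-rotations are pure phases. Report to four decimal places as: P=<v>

Split into d^4_{-1,3}(β=2.7255) × two z-phases.
Half-angle: c=0.206549, s=0.978436. N=√(6·120·5040·1)=1904.940944
k: max(0,(3)−(-1))=4 … min(4+(3),4−(-1))=5
  k=4: (−1)^0·1904.9409/(144)·0.2065^4·0.9784^4 = +0.022067
  k=5: (−1)^1·1904.9409/(240)·0.2065^2·0.9784^6 = -0.297106
d^4_{-1,3}(2.7255) = +0.022067 -0.297106 = -0.275039
|D^4_{-1,3}|² = |d^4_{-1,3}(β)|² = (-0.275039)² = 0.075646 (the z-rotation phases have unit modulus)

P=0.0756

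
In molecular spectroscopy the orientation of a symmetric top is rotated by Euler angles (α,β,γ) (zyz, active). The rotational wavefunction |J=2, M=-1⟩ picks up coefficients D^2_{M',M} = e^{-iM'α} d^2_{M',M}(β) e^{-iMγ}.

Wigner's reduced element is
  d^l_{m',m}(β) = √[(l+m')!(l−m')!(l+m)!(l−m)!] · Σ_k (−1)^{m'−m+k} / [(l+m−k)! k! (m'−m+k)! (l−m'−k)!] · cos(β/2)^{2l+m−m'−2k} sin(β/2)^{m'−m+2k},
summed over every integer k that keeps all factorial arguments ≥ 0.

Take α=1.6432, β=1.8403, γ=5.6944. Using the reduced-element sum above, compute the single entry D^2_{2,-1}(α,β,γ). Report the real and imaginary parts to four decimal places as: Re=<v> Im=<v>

Re=0.4533 Im=-0.4086

D^2_{2,-1}(1.6432,1.8403,5.6944) = e^{-i·2·1.6432}·d^2_{2,-1}(1.8403)·e^{-i·-1·5.6944}. Compute d first:
c=cos(1.8403/2)=0.605701, s=sin(1.8403/2)=0.795692; N=√[24·1·1·6]=12.000000
Admissible k: 0..0 (factorial args all ≥0)
  k=0: (−1)^3·12.0000/(6)·0.6057^1·0.7957^3 = -0.610273
d^2_{2,-1}(1.8403) = -0.610273
D = (-0.989534+0.144302i)·(-0.610273)·(+0.831616-0.555351i) = +0.453295-0.408603i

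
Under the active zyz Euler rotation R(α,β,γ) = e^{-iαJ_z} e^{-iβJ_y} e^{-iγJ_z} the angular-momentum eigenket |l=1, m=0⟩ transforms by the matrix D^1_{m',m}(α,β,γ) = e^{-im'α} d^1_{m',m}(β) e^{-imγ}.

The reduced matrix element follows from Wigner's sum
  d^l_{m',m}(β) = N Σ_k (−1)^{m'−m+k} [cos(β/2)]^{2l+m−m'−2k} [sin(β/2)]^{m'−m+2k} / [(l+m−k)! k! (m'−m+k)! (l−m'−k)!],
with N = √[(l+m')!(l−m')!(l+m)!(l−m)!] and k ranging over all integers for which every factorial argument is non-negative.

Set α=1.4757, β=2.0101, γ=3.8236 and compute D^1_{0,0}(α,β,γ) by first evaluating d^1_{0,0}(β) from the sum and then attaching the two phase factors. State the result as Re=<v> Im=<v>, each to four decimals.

First d^1_{0,0}(β=2.0101), then the phase factors e^{-i(0)α} and e^{-i(0)γ}:
Half-angle: c=0.536046, s=0.844189. N=√(1·1·1·1)=1.000000
Admissible k: 0..1 (factorial args all ≥0)
  k=0: (−1)^0·1.0000/(1)·0.5360^2·0.8442^0 = +0.287345
  k=1: (−1)^1·1.0000/(1)·0.5360^0·0.8442^2 = -0.712655
d^1_{0,0}(2.0101) = +0.287345 -0.712655 = -0.425309
Attach z-rotation phases: D = e^{-i(0)(1.4757)}·(-0.425309)·e^{-i(0)(3.8236)} = -0.425309+0.000000i

Re=-0.4253 Im=0.0000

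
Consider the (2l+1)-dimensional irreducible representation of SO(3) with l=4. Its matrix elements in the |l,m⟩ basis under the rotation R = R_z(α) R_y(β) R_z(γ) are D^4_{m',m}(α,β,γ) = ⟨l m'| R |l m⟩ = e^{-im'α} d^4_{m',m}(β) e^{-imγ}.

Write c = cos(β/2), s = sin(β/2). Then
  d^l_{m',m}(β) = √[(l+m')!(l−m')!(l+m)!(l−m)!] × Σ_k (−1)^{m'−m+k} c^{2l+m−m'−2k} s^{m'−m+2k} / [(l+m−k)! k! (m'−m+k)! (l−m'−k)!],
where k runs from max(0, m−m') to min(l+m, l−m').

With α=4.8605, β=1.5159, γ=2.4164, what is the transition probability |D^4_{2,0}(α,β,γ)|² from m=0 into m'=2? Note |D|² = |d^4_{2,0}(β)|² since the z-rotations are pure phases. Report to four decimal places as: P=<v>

First d^4_{2,0}(β=1.5159), then the phase factors e^{-i(2)α} and e^{-i(0)γ}:
With c≡cos(β/2)=0.726247 and s≡sin(β/2)=0.687434, N=[720·2·24·24]^{1/2}=910.735966
Admissible k: 0..2 (factorial args all ≥0)
  k=0: (−1)^2·910.7360/(96)·0.7262^6·0.6874^2 = +0.657792
  k=1: (−1)^3·910.7360/(36)·0.7262^4·0.6874^4 = -1.571633
  k=2: (−1)^4·910.7360/(96)·0.7262^2·0.6874^6 = +0.528051
d^4_{2,0}(1.5159) = +0.657792 -1.571633 +0.528051 = -0.385789
|D^4_{2,0}|² = |d^4_{2,0}(β)|² = (-0.385789)² = 0.148834 (the z-rotation phases have unit modulus)

P=0.1488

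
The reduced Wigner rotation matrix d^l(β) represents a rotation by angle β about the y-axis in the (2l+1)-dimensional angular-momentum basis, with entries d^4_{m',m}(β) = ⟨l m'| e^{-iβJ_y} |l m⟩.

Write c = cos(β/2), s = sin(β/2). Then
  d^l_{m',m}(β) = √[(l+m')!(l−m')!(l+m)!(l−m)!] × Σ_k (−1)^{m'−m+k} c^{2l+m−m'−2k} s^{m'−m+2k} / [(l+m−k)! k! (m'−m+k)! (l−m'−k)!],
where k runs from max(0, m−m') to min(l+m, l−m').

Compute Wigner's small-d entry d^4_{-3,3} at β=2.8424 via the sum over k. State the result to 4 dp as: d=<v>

d=-0.7687

d^4_{-3,3}(β=2.8424) via Wigner's sum:
With c≡cos(β/2)=0.149039 and s≡sin(β/2)=0.988831, N=[1·5040·5040·1]^{1/2}=5040.000000
The bounds max(0,m−m')=6 and min(l+m,l−m')=7 give 2 terms
  k=6: (−1)^0·5040.0000/(720)·0.1490^2·0.9888^6 = +0.145355
  k=7: (−1)^1·5040.0000/(5040)·0.1490^0·0.9888^8 = -0.914066
d^4_{-3,3}(2.8424) = +0.145355 -0.914066 = -0.768711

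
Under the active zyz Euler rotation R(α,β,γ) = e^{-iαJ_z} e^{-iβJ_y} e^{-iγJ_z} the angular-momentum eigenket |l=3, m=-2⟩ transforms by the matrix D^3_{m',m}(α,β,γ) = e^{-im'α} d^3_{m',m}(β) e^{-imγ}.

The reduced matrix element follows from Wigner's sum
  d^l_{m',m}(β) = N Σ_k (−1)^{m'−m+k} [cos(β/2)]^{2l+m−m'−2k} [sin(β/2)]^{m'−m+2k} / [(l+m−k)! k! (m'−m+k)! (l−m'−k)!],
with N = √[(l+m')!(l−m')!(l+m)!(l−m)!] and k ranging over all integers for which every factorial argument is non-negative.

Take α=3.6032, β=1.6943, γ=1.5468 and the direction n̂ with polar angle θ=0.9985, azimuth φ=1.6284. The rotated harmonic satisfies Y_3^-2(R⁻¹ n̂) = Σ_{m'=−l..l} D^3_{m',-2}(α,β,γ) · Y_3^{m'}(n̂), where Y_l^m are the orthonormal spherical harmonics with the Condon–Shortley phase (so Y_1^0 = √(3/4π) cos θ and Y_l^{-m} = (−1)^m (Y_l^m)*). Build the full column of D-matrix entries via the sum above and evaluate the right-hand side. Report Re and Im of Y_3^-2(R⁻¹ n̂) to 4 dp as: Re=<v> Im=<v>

Re=-0.1562 Im=-0.3026

Need the full column D^3_{m',-2} for m'=−3..3 at α=3.6032, β=1.6943, γ=1.5468.
cos(β/2)=0.662122, sin(β/2)=0.749396
d^3_{-3,-2}: single k=1 term ⇒ +0.233602;  D = +0.054158+0.227237i
d^3_{-2,-2}: k∈[0..1] ⇒ +0.084261 -0.539690 = -0.455429;  D = +0.291851+0.349626i
d^3_{-1,-2}: k∈[0..1] ⇒ -0.301579 +0.772642 = +0.471063;  D = +0.431340+0.189331i
d^3_{0,-2}: k∈[0..1] ⇒ +0.591201 -0.757325 = -0.166125;  D = +0.165934-0.007970i
d^3_{1,-2}: k∈[0..1] ⇒ -0.772642 +0.494875 = -0.277766;  D = -0.242473+0.135502i
d^3_{2,-2}: k∈[0..1] ⇒ +0.691340 -0.177121 = +0.514220;  D = -0.290176+0.424523i
d^3_{3,-2}: single k=0 term ⇒ -0.383329;  D = -0.052725+0.379685i
Y_3^{m'}(θ=0.9985,φ=1.6284) and Σ D·Y over m':
  (+0.0542+0.2272i)·(+0.0426+0.2442i)  (+0.2919+0.3496i)·(-0.3885+0.0450i)  (+0.4313+0.1893i)·(-0.0073-0.1265i)  (+0.1659-0.0080i)·(-0.3099+0.0000i)  (-0.2425+0.1355i)·(+0.0073-0.1265i)  (-0.2902+0.4245i)·(-0.3885-0.0450i)  (-0.0527+0.3797i)·(-0.0426+0.2442i)
Y_3^-2(R⁻¹ n̂) = -0.156173-0.302591i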